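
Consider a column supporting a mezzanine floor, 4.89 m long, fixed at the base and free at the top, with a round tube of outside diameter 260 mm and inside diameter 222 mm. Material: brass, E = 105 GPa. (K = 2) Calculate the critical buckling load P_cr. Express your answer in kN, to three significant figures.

P_cr ≈ 1140 kN

d_o = 260 mm, d_i = 222 mm
I = π(d_o⁴ − d_i⁴)/64 = π(260⁴ − 222.0⁴)/64 = 1.051×10^8 mm⁴
I = 1.051×10^8 mm⁴ = 1.051×10^-4 m⁴
Effective length L_e = K·L = 2 × 4.89 = 9.780 m
P_cr = π²EI / L_e² = π² × 105×10⁹ × 1.051×10^-4 / 9.780² = 1.139×10^6 N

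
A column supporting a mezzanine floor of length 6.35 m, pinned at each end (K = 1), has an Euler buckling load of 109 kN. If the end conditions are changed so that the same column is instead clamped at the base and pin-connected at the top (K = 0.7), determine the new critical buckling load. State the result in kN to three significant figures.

P_cr ≈ 222 kN

P_cr ∝ 1/K², so P_cr,new = P_cr,old × (K_old/K_new)² = 109 × (1/0.7)²
= 109 × 2.041 = 222 kN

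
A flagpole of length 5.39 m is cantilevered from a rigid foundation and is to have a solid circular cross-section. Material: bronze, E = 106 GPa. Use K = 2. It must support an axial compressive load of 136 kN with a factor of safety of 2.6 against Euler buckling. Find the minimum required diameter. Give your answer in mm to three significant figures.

d ≈ 168 mm

Required P_cr = n·P = 2.6 × 136 = 353.6 kN
L_e = K·L = 2 × 5.39 = 10.78 m
Required I = P_cr·L_e²/(π²E) = 3.536×10^5 × 10.78² / (π² × 1.06×10^11) = 3.928×10^-5 m⁴
I_req = 3.928×10^7 mm⁴
Solid circle: I = πd⁴/64  ⇒  d = (64I/π)^(1/4) = (64×3.928×10^7/π)^(1/4) = 168 mm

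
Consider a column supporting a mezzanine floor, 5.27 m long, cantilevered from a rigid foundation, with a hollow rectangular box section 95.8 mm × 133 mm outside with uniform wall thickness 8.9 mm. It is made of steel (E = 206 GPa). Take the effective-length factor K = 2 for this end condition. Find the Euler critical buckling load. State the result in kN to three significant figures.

Inner dimensions: h_i = 133 − 2×8.9 = 115.2 mm, b_i = 95.8 − 2×8.9 = 78.00 mm
Weak-axis I_min = (h_o·b_o³ − h_i·b_i³)/12 with b_o = 95.8, b_i = 78.00 mm (shorter outer/inner sides).
I_min = (133×95.8³ − 115.2×78.00³)/12 = 5.189×10^6 mm⁴
I = 5.189×10^6 mm⁴ = 5.189×10^-6 m⁴
Effective length L_e = K·L = 2 × 5.27 = 10.54 m
P_cr = π²EI / L_e² = π² × 206×10⁹ × 5.189×10^-6 / 10.54² = 9.497×10^4 N

P_cr ≈ 95.0 kN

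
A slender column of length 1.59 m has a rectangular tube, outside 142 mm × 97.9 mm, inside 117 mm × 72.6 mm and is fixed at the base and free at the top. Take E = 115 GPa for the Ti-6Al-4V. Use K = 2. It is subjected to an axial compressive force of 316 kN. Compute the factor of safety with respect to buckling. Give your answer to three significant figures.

n ≈ 2.62

Weak-axis I_min = (h_o·b_o³ − h_i·b_i³)/12 with b_o = 97.9, b_i = 72.60 mm (shorter outer/inner sides).
I_min = (142×97.9³ − 117.0×72.60³)/12 = 7.372×10^6 mm⁴
I = 7.372×10^6 mm⁴ = 7.372×10^-6 m⁴
Effective length L_e = K·L = 2 × 1.59 = 3.180 m
P_cr = π²EI / L_e² = π² × 115×10⁹ × 7.372×10^-6 / 3.180² = 8.275×10^5 N
Factor of safety n = P_cr / P = 827.48 / 316 = 2.62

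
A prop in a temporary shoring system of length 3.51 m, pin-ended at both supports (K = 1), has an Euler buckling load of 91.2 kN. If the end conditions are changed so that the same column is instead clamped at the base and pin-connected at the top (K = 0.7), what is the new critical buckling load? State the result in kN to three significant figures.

P_cr ≈ 186 kN

P_cr ∝ 1/K², so P_cr,new = P_cr,old × (K_old/K_new)² = 91.2 × (1/0.7)²
= 91.2 × 2.041 = 186 kN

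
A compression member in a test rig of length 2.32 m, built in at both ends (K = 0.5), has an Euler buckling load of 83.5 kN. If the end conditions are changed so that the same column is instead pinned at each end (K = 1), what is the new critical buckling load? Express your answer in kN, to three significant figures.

P_cr ≈ 20.9 kN

P_cr ∝ 1/K², so P_cr,new = P_cr,old × (K_old/K_new)² = 83.5 × (0.5/1)²
= 83.5 × 0.2500 = 20.9 kN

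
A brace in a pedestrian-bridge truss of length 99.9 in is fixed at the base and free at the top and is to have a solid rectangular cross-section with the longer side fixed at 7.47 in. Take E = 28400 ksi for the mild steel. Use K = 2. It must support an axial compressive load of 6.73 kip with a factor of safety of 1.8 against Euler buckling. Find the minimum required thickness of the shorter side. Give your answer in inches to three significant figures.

b ≈ 1.40 in

Required P_cr = n·P = 1.8 × 6.73 = 12.11 kip
L_e = K·L = 2 × 99.9 = 199.8 in
Required I = P_cr·L_e²/(π²E) = 1.211×10^4 × 199.8² / (π² × 2.84×10^7) = 1.725 in⁴
Rectangle, weak axis: I_min = h·b³/12 with h = 7.47 in fixed  ⇒  b = (12I/h)^(1/3) = 1.40 in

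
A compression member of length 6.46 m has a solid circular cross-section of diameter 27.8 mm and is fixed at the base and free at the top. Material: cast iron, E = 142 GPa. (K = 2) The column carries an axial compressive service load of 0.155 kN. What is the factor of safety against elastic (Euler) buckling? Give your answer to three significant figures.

I = πd⁴/64 = π×27.8⁴/64 = 2.932×10^4 mm⁴
I = 2.932×10^4 mm⁴ = 2.932×10^-8 m⁴
Effective length L_e = K·L = 2 × 6.46 = 12.92 m
P_cr = π²EI / L_e² = π² × 142×10⁹ × 2.932×10^-8 / 12.92² = 246.2 N
Factor of safety n = P_cr / P = 0.24616 / 0.155 = 1.59

n ≈ 1.59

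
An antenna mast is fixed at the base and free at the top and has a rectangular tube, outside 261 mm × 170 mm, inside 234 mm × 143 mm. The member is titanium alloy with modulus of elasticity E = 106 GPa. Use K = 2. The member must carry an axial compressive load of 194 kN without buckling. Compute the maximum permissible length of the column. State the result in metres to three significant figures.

Weak-axis I_min = (h_o·b_o³ − h_i·b_i³)/12 with b_o = 170, b_i = 143.0 mm (shorter outer/inner sides).
I_min = (261×170³ − 234.0×143.0³)/12 = 4.984×10^7 mm⁴
I = 4.984×10^-5 m⁴
At the buckling limit P_cr = P = 1.940×10^5 N
From P_cr = π²EI/(K·L)²:  L = (1/K)·√(π²EI/P_cr) = (1/2)·√(π²×1.06×10^11×4.984×10^-5/1.940×10^5)
L = 8.20 m

L_max ≈ 8.20 m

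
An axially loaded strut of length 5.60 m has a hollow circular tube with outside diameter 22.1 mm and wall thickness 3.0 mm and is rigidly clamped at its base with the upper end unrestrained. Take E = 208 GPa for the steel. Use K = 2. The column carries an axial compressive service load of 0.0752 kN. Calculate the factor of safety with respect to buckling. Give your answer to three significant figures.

n ≈ 1.83

Inner diameter d_i = 22.1 − 2×3.0 = 16.10 mm
I = π(d_o⁴ − d_i⁴)/64 = π(22.1⁴ − 16.10⁴)/64 = 8.411×10^3 mm⁴
I = 8.411×10^3 mm⁴ = 8.411×10^-9 m⁴
Effective length L_e = K·L = 2 × 5.60 = 11.20 m
P_cr = π²EI / L_e² = π² × 208×10⁹ × 8.411×10^-9 / 11.20² = 137.7 N
Factor of safety n = P_cr / P = 0.13766 / 0.0752 = 1.83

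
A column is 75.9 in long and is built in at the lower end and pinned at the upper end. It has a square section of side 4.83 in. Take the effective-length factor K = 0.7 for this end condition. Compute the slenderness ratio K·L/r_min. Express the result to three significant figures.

λ ≈ 38.1

For a square r = a/√12 = 4.83/√12 = 1.394 in
L_e = K·L = 0.7 × 75.9 = 53.13 in
λ = L_e / r_min = 53.130 / 1.394 = 38.1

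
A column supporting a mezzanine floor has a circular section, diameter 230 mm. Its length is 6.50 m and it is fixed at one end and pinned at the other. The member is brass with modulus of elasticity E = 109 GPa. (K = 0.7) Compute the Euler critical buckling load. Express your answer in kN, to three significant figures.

I = πd⁴/64 = π×230⁴/64 = 1.374×10^8 mm⁴
I = 1.374×10^8 mm⁴ = 1.374×10^-4 m⁴
Effective length L_e = K·L = 0.7 × 6.50 = 4.550 m
P_cr = π²EI / L_e² = π² × 109×10⁹ × 1.374×10^-4 / 4.550² = 7.138×10^6 N

P_cr ≈ 7140 kN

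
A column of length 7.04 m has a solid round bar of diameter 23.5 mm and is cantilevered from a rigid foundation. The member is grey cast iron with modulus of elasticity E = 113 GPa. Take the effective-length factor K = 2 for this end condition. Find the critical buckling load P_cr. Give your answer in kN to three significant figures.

I = πd⁴/64 = π×23.5⁴/64 = 1.497×10^4 mm⁴
I = 1.497×10^4 mm⁴ = 1.497×10^-8 m⁴
Effective length L_e = K·L = 2 × 7.04 = 14.08 m
P_cr = π²EI / L_e² = π² × 113×10⁹ × 1.497×10^-8 / 14.08² = 84.22 N

P_cr ≈ 0.0842 kN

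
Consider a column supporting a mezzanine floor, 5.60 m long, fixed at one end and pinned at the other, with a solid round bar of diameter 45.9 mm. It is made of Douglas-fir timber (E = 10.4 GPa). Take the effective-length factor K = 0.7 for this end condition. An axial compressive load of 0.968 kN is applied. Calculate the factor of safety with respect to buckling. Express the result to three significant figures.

n ≈ 1.50

I = πd⁴/64 = π×45.9⁴/64 = 2.179×10^5 mm⁴
I = 2.179×10^5 mm⁴ = 2.179×10^-7 m⁴
Effective length L_e = K·L = 0.7 × 5.60 = 3.920 m
P_cr = π²EI / L_e² = π² × 10.4×10⁹ × 2.179×10^-7 / 3.920² = 1.455×10^3 N
Factor of safety n = P_cr / P = 1.4554 / 0.968 = 1.50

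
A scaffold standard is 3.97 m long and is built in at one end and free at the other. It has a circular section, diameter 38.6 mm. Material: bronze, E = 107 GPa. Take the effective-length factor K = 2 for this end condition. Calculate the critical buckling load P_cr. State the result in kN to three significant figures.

I = πd⁴/64 = π×38.6⁴/64 = 1.090×10^5 mm⁴
I = 1.090×10^5 mm⁴ = 1.090×10^-7 m⁴
Effective length L_e = K·L = 2 × 3.97 = 7.940 m
P_cr = π²EI / L_e² = π² × 107×10⁹ × 1.090×10^-7 / 7.940² = 1.825×10^3 N

P_cr ≈ 1.83 kN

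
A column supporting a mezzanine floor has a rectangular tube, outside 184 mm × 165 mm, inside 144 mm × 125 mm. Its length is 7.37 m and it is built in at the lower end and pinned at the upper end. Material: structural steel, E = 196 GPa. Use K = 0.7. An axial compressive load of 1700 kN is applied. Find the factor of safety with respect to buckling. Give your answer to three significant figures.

n ≈ 1.94

Weak-axis I_min = (h_o·b_o³ − h_i·b_i³)/12 with b_o = 165, b_i = 125.0 mm (shorter outer/inner sides).
I_min = (184×165³ − 144.0×125.0³)/12 = 4.544×10^7 mm⁴
I = 4.544×10^7 mm⁴ = 4.544×10^-5 m⁴
Effective length L_e = K·L = 0.7 × 7.37 = 5.159 m
P_cr = π²EI / L_e² = π² × 196×10⁹ × 4.544×10^-5 / 5.159² = 3.303×10^6 N
Factor of safety n = P_cr / P = 3302.8 / 1700 = 1.94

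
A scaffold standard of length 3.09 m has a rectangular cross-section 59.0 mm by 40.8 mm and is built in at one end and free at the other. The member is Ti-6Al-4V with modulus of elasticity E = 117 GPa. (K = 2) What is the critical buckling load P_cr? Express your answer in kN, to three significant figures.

Buckling occurs about the weak axis: I_min = h·b³/12 with b = 40.8 mm (the shorter side).
I_min = 59.0×40.8³/12 = 3.339×10^5 mm⁴
I = 3.339×10^5 mm⁴ = 3.339×10^-7 m⁴
Effective length L_e = K·L = 2 × 3.09 = 6.180 m
P_cr = π²EI / L_e² = π² × 117×10⁹ × 3.339×10^-7 / 6.180² = 1.010×10^4 N

P_cr ≈ 10.1 kN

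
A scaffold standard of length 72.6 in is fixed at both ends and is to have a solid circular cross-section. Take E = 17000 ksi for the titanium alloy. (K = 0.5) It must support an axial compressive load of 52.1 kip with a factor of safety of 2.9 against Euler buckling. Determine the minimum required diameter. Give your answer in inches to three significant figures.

Required P_cr = n·P = 2.9 × 52.1 = 151.1 kip
L_e = K·L = 0.5 × 72.6 = 36.30 in
Required I = P_cr·L_e²/(π²E) = 1.511×10^5 × 36.30² / (π² × 1.70×10^7) = 1.187 in⁴
Solid circle: I = πd⁴/64  ⇒  d = (64I/π)^(1/4) = (64×1.187/π)^(1/4) = 2.22 in

d ≈ 2.22 in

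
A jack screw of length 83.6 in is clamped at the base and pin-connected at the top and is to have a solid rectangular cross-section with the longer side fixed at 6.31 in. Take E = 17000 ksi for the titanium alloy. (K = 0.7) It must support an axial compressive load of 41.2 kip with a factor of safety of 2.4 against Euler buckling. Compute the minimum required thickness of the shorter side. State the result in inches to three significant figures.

Required P_cr = n·P = 2.4 × 41.2 = 98.88 kip
L_e = K·L = 0.7 × 83.6 = 58.52 in
Required I = P_cr·L_e²/(π²E) = 9.888×10^4 × 58.52² / (π² × 1.70×10^7) = 2.018 in⁴
Rectangle, weak axis: I_min = h·b³/12 with h = 6.31 in fixed  ⇒  b = (12I/h)^(1/3) = 1.57 in

b ≈ 1.57 in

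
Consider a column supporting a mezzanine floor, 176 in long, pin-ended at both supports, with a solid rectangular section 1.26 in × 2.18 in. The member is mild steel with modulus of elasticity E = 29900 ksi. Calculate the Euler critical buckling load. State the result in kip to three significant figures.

Buckling occurs about the weak axis: I_min = h·b³/12 with b = 1.26 in (the shorter side).
I_min = 2.18×1.26³/12 = 0.3634 in⁴
Effective length L_e = K·L = 1 × 176 = 176.0 in
P_cr = π²EI / L_e² = π² × 29900×10³ × 0.3634 / 176.0² = 3.462×10^3 lb

P_cr ≈ 3.46 kip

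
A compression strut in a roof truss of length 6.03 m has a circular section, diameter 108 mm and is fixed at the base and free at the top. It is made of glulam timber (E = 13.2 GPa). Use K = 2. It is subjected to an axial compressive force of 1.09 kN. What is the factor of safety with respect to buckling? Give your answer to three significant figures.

n ≈ 5.49

I = πd⁴/64 = π×108⁴/64 = 6.678×10^6 mm⁴
I = 6.678×10^6 mm⁴ = 6.678×10^-6 m⁴
Effective length L_e = K·L = 2 × 6.03 = 12.06 m
P_cr = π²EI / L_e² = π² × 13.2×10⁹ × 6.678×10^-6 / 12.06² = 5.982×10^3 N
Factor of safety n = P_cr / P = 5.9820 / 1.09 = 5.49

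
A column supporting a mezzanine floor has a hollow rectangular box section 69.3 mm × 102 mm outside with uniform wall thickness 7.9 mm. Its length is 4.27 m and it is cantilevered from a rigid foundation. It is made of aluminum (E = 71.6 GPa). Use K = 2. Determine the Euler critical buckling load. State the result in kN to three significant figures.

P_cr ≈ 16.8 kN

Inner dimensions: h_i = 102 − 2×7.9 = 86.20 mm, b_i = 69.3 − 2×7.9 = 53.50 mm
Weak-axis I_min = (h_o·b_o³ − h_i·b_i³)/12 with b_o = 69.3, b_i = 53.50 mm (shorter outer/inner sides).
I_min = (102×69.3³ − 86.20×53.50³)/12 = 1.729×10^6 mm⁴
I = 1.729×10^6 mm⁴ = 1.729×10^-6 m⁴
Effective length L_e = K·L = 2 × 4.27 = 8.540 m
P_cr = π²EI / L_e² = π² × 71.6×10⁹ × 1.729×10^-6 / 8.540² = 1.675×10^4 N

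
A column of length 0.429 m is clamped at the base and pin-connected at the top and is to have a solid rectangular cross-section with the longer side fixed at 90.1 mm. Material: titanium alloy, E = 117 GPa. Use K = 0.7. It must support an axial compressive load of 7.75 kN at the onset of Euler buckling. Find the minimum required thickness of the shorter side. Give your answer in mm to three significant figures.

b ≈ 4.32 mm

L_e = K·L = 0.7 × 0.429 = 0.3003 m
Required I = P_cr·L_e²/(π²E) = 7.750×10^3 × 0.3003² / (π² × 1.17×10^11) = 6.052×10^-10 m⁴
I_req = 605.2 mm⁴
Rectangle, weak axis: I_min = h·b³/12 with h = 90.1 mm fixed  ⇒  b = (12I/h)^(1/3) = 4.32 mm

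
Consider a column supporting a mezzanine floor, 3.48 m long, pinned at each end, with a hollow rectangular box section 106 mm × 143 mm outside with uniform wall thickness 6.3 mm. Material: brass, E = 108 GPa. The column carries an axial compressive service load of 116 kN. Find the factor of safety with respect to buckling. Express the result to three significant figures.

n ≈ 4.05

Inner dimensions: h_i = 143 − 2×6.3 = 130.4 mm, b_i = 106 − 2×6.3 = 93.40 mm
Weak-axis I_min = (h_o·b_o³ − h_i·b_i³)/12 with b_o = 106, b_i = 93.40 mm (shorter outer/inner sides).
I_min = (143×106³ − 130.4×93.40³)/12 = 5.339×10^6 mm⁴
I = 5.339×10^6 mm⁴ = 5.339×10^-6 m⁴
Effective length L_e = K·L = 1 × 3.48 = 3.480 m
P_cr = π²EI / L_e² = π² × 108×10⁹ × 5.339×10^-6 / 3.480² = 4.699×10^5 N
Factor of safety n = P_cr / P = 469.92 / 116 = 4.05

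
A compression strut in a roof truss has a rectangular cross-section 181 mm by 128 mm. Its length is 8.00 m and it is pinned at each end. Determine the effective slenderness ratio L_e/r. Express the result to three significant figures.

For a rectangle r_min = b/√12 = 128/√12 = 36.95 mm
L_e = K·L = 1 × 8.00 m = 8.000 m = 8000.0 mm
λ = L_e / r_min = 8000.0 / 36.95 = 217

λ ≈ 217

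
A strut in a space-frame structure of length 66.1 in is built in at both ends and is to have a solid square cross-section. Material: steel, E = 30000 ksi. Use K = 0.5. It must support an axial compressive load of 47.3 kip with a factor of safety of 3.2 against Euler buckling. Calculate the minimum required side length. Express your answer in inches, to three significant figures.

a ≈ 1.61 in

Required P_cr = n·P = 3.2 × 47.3 = 151.4 kip
L_e = K·L = 0.5 × 66.1 = 33.05 in
Required I = P_cr·L_e²/(π²E) = 1.514×10^5 × 33.05² / (π² × 3.00×10^7) = 0.5584 in⁴
Solid square: I = a⁴/12  ⇒  a = (12I)^(1/4) = (12×0.5584)^(1/4) = 1.61 in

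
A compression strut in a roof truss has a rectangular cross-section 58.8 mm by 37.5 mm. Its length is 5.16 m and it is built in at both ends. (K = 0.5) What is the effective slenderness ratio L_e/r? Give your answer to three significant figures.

λ ≈ 238

For a rectangle r_min = b/√12 = 37.5/√12 = 10.83 mm
L_e = K·L = 0.5 × 5.16 m = 2.580 m = 2580.0 mm
λ = L_e / r_min = 2580.0 / 10.83 = 238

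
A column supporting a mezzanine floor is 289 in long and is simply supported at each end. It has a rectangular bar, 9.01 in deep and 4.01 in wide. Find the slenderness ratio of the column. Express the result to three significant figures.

Buckling occurs about the weak axis: I_min = h·b³/12 with b = 4.01 in (the shorter side).
I_min = 9.01×4.01³/12 = 48.41 in⁴
A = 36.13 in²;  r_min = √(I/A) = √(48.41/36.13) = 1.158 in
L_e = K·L = 1 × 289 = 289.0 in
λ = L_e / r_min = 289.00 / 1.158 = 250

λ ≈ 250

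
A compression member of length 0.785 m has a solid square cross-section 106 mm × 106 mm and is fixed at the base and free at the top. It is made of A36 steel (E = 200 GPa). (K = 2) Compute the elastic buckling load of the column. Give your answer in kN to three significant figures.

P_cr ≈ 8430 kN

I = a⁴/12 = 106⁴/12 = 1.052×10^7 mm⁴
I = 1.052×10^7 mm⁴ = 1.052×10^-5 m⁴
Effective length L_e = K·L = 2 × 0.785 = 1.570 m
P_cr = π²EI / L_e² = π² × 200×10⁹ × 1.052×10^-5 / 1.570² = 8.425×10^6 N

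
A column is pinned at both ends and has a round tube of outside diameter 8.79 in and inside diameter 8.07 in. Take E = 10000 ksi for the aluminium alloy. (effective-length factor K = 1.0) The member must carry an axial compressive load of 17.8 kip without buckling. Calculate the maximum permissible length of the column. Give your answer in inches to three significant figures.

L_max ≈ 686 in

d_o = 8.79 in, d_i = 8.07 in
I = π(d_o⁴ − d_i⁴)/64 = π(8.79⁴ − 8.070⁴)/64 = 84.85 in⁴
At the buckling limit P_cr = P = 1.780×10^4 lb
From P_cr = π²EI/(K·L)²:  L = (1/K)·√(π²EI/P_cr) = (1/1)·√(π²×1.00×10^7×84.85/1.780×10^4)
L = 686 in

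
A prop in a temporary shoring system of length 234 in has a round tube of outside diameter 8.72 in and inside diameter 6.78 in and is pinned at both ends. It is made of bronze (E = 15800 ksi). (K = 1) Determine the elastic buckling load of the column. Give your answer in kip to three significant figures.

d_o = 8.72 in, d_i = 6.78 in
I = π(d_o⁴ − d_i⁴)/64 = π(8.72⁴ − 6.780⁴)/64 = 180.1 in⁴
Effective length L_e = K·L = 1 × 234 = 234.0 in
P_cr = π²EI / L_e² = π² × 15800×10³ × 180.1 / 234.0² = 5.129×10^5 lb

P_cr ≈ 513 kip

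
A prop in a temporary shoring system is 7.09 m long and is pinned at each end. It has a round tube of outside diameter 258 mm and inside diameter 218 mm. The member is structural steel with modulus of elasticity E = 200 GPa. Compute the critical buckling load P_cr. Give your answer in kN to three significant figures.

P_cr ≈ 4190 kN

d_o = 258 mm, d_i = 218 mm
I = π(d_o⁴ − d_i⁴)/64 = π(258⁴ − 218.0⁴)/64 = 1.066×10^8 mm⁴
I = 1.066×10^8 mm⁴ = 1.066×10^-4 m⁴
Effective length L_e = K·L = 1 × 7.09 = 7.090 m
P_cr = π²EI / L_e² = π² × 200×10⁹ × 1.066×10^-4 / 7.090² = 4.187×10^6 N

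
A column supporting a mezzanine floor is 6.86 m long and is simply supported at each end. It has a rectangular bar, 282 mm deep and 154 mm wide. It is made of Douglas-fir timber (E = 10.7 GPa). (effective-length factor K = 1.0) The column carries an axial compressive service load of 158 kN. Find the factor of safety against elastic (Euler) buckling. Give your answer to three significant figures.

n ≈ 1.22

Buckling occurs about the weak axis: I_min = h·b³/12 with b = 154 mm (the shorter side).
I_min = 282×154³/12 = 8.583×10^7 mm⁴
I = 8.583×10^7 mm⁴ = 8.583×10^-5 m⁴
Effective length L_e = K·L = 1 × 6.86 = 6.860 m
P_cr = π²EI / L_e² = π² × 10.7×10⁹ × 8.583×10^-5 / 6.860² = 1.926×10^5 N
Factor of safety n = P_cr / P = 192.60 / 158 = 1.22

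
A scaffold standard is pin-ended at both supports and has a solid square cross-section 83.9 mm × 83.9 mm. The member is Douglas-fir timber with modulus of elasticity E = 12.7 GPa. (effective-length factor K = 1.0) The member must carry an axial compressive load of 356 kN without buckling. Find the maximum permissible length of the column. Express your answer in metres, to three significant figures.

L_max ≈ 1.21 m

I = a⁴/12 = 83.9⁴/12 = 4.129×10^6 mm⁴
I = 4.129×10^-6 m⁴
At the buckling limit P_cr = P = 3.560×10^5 N
From P_cr = π²EI/(K·L)²:  L = (1/K)·√(π²EI/P_cr) = (1/1)·√(π²×1.27×10^10×4.129×10^-6/3.560×10^5)
L = 1.21 m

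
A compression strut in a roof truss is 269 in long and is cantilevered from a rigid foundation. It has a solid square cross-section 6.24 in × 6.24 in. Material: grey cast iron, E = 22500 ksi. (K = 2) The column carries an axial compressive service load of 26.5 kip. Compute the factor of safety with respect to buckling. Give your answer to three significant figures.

n ≈ 3.66

I = a⁴/12 = 6.24⁴/12 = 126.3 in⁴
Effective length L_e = K·L = 2 × 269 = 538.0 in
P_cr = π²EI / L_e² = π² × 22500×10³ × 126.3 / 538.0² = 9.693×10^4 lb
Factor of safety n = P_cr / P = 96.934 / 26.5 = 3.66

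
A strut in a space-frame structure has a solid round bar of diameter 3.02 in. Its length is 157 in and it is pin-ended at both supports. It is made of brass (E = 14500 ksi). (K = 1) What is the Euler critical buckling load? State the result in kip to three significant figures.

P_cr ≈ 23.7 kip

I = πd⁴/64 = π×3.02⁴/64 = 4.083 in⁴
Effective length L_e = K·L = 1 × 157 = 157.0 in
P_cr = π²EI / L_e² = π² × 14500×10³ × 4.083 / 157.0² = 2.371×10^4 lb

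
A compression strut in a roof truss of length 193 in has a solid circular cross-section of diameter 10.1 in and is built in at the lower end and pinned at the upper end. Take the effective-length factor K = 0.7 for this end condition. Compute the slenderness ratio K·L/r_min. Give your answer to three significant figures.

λ ≈ 53.5

For a solid circle r = d/4 = 10.1/4 = 2.525 in
L_e = K·L = 0.7 × 193 = 135.1 in
λ = L_e / r_min = 135.10 / 2.525 = 53.5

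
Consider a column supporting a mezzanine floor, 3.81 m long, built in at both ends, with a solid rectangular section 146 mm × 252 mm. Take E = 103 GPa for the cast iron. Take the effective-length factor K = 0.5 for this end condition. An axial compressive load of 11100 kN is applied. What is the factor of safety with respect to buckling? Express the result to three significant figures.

Buckling occurs about the weak axis: I_min = h·b³/12 with b = 146 mm (the shorter side).
I_min = 252×146³/12 = 6.535×10^7 mm⁴
I = 6.535×10^7 mm⁴ = 6.535×10^-5 m⁴
Effective length L_e = K·L = 0.5 × 3.81 = 1.905 m
P_cr = π²EI / L_e² = π² × 103×10⁹ × 6.535×10^-5 / 1.905² = 1.831×10^7 N
Factor of safety n = P_cr / P = 18307 / 11100 = 1.65

n ≈ 1.65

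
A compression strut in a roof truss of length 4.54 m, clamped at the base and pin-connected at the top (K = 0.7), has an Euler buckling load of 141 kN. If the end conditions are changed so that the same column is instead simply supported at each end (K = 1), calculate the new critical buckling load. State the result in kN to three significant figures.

P_cr ≈ 69.1 kN

P_cr ∝ 1/K², so P_cr,new = P_cr,old × (K_old/K_new)² = 141 × (0.7/1)²
= 141 × 0.4900 = 69.1 kN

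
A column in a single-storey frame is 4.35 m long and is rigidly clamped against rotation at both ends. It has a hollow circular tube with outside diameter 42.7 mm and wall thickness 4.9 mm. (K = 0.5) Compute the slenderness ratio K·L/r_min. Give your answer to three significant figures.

λ ≈ 161

Inner diameter d_i = 42.7 − 2×4.9 = 32.90 mm
I = π(d_o⁴ − d_i⁴)/64 = π(42.7⁴ − 32.90⁴)/64 = 1.057×10^5 mm⁴
A = 581.9 mm²;  r_min = √(I/A) = √(1.057×10^5/581.9) = 13.48 mm
L_e = K·L = 0.5 × 4.35 m = 2.175 m = 2175.0 mm
λ = L_e / r_min = 2175.0 / 13.48 = 161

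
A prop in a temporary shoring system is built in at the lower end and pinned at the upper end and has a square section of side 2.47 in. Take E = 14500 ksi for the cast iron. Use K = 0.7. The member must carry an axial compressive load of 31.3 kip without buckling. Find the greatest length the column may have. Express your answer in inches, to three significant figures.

L_max ≈ 170 in

I = a⁴/12 = 2.47⁴/12 = 3.102 in⁴
At the buckling limit P_cr = P = 3.130×10^4 lb
From P_cr = π²EI/(K·L)²:  L = (1/K)·√(π²EI/P_cr) = (1/0.7)·√(π²×1.45×10^7×3.102/3.130×10^4)
L = 170 in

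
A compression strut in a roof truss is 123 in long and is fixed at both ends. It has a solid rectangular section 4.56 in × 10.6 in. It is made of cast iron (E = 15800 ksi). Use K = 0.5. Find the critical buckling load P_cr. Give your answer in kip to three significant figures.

P_cr ≈ 3450 kip

Buckling occurs about the weak axis: I_min = h·b³/12 with b = 4.56 in (the shorter side).
I_min = 10.6×4.56³/12 = 83.76 in⁴
Effective length L_e = K·L = 0.5 × 123 = 61.50 in
P_cr = π²EI / L_e² = π² × 15800×10³ × 83.76 / 61.50² = 3.453×10^6 lb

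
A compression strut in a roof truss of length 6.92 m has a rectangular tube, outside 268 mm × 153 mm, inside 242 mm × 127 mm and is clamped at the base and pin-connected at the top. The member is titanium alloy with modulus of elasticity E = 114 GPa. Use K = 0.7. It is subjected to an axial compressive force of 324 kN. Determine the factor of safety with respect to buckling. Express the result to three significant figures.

n ≈ 5.72

Weak-axis I_min = (h_o·b_o³ − h_i·b_i³)/12 with b_o = 153, b_i = 127.0 mm (shorter outer/inner sides).
I_min = (268×153³ − 242.0×127.0³)/12 = 3.868×10^7 mm⁴
I = 3.868×10^7 mm⁴ = 3.868×10^-5 m⁴
Effective length L_e = K·L = 0.7 × 6.92 = 4.844 m
P_cr = π²EI / L_e² = π² × 114×10⁹ × 3.868×10^-5 / 4.844² = 1.855×10^6 N
Factor of safety n = P_cr / P = 1854.7 / 324 = 5.72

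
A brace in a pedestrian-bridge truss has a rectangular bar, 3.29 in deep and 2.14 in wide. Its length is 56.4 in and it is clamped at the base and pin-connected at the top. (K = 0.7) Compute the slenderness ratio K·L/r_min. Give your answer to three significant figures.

Buckling occurs about the weak axis: I_min = h·b³/12 with b = 2.14 in (the shorter side).
I_min = 3.29×2.14³/12 = 2.687 in⁴
A = 7.041 in²;  r_min = √(I/A) = √(2.687/7.041) = 0.6178 in
L_e = K·L = 0.7 × 56.4 = 39.48 in
λ = L_e / r_min = 39.480 / 0.6178 = 63.9

λ ≈ 63.9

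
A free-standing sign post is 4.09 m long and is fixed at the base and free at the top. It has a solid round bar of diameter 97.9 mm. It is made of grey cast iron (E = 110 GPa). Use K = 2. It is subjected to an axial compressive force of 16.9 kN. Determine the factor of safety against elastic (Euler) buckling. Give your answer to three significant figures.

n ≈ 4.33

I = πd⁴/64 = π×97.9⁴/64 = 4.509×10^6 mm⁴
I = 4.509×10^6 mm⁴ = 4.509×10^-6 m⁴
Effective length L_e = K·L = 2 × 4.09 = 8.180 m
P_cr = π²EI / L_e² = π² × 110×10⁹ × 4.509×10^-6 / 8.180² = 7.316×10^4 N
Factor of safety n = P_cr / P = 73.162 / 16.9 = 4.33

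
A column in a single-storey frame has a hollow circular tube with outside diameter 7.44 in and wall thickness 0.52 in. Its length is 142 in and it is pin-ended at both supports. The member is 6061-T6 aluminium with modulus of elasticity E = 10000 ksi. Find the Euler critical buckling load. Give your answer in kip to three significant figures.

P_cr ≈ 333 kip

Inner diameter d_i = 7.44 − 2×0.52 = 6.400 in
I = π(d_o⁴ − d_i⁴)/64 = π(7.44⁴ − 6.400⁴)/64 = 68.05 in⁴
Effective length L_e = K·L = 1 × 142 = 142.0 in
P_cr = π²EI / L_e² = π² × 10000×10³ × 68.05 / 142.0² = 3.331×10^5 lb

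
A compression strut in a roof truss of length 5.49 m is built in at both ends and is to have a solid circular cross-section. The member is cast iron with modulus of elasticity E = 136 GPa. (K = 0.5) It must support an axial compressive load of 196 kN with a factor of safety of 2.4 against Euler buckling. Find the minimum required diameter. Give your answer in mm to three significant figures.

Required P_cr = n·P = 2.4 × 196 = 470.4 kN
L_e = K·L = 0.5 × 5.49 = 2.745 m
Required I = P_cr·L_e²/(π²E) = 4.704×10^5 × 2.745² / (π² × 1.36×10^11) = 2.641×10^-6 m⁴
I_req = 2.641×10^6 mm⁴
Solid circle: I = πd⁴/64  ⇒  d = (64I/π)^(1/4) = (64×2.641×10^6/π)^(1/4) = 85.6 mm

d ≈ 85.6 mm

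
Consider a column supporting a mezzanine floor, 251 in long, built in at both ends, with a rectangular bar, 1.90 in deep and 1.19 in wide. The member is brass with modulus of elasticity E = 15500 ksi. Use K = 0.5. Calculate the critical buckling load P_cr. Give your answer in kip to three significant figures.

P_cr ≈ 2.59 kip

Buckling occurs about the weak axis: I_min = h·b³/12 with b = 1.19 in (the shorter side).
I_min = 1.90×1.19³/12 = 0.2668 in⁴
Effective length L_e = K·L = 0.5 × 251 = 125.5 in
P_cr = π²EI / L_e² = π² × 15500×10³ × 0.2668 / 125.5² = 2.592×10^3 lb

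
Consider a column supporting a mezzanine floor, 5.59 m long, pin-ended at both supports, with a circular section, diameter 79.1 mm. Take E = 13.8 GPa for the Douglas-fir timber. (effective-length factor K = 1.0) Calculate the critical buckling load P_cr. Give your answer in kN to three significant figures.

I = πd⁴/64 = π×79.1⁴/64 = 1.922×10^6 mm⁴
I = 1.922×10^6 mm⁴ = 1.922×10^-6 m⁴
Effective length L_e = K·L = 1 × 5.59 = 5.590 m
P_cr = π²EI / L_e² = π² × 13.8×10⁹ × 1.922×10^-6 / 5.590² = 8.376×10^3 N

P_cr ≈ 8.38 kN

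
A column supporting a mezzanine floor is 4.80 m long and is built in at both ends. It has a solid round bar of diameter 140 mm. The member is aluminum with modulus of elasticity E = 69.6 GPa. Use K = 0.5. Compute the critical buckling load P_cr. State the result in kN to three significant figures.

P_cr ≈ 2250 kN

I = πd⁴/64 = π×140⁴/64 = 1.886×10^7 mm⁴
I = 1.886×10^7 mm⁴ = 1.886×10^-5 m⁴
Effective length L_e = K·L = 0.5 × 4.80 = 2.400 m
P_cr = π²EI / L_e² = π² × 69.6×10⁹ × 1.886×10^-5 / 2.400² = 2.249×10^6 N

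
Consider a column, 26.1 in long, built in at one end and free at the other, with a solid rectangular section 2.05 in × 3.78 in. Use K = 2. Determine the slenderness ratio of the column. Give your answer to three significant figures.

Buckling occurs about the weak axis: I_min = h·b³/12 with b = 2.05 in (the shorter side).
I_min = 3.78×2.05³/12 = 2.714 in⁴
A = 7.749 in²;  r_min = √(I/A) = √(2.714/7.749) = 0.5918 in
L_e = K·L = 2 × 26.1 = 52.20 in
λ = L_e / r_min = 52.200 / 0.5918 = 88.2

λ ≈ 88.2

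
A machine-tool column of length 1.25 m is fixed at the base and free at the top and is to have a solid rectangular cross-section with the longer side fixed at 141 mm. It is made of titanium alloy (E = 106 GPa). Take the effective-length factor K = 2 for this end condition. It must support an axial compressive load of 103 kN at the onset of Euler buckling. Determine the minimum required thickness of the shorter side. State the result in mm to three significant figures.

b ≈ 37.4 mm

L_e = K·L = 2 × 1.25 = 2.500 m
Required I = P_cr·L_e²/(π²E) = 1.030×10^5 × 2.500² / (π² × 1.06×10^11) = 6.153×10^-7 m⁴
I_req = 6.153×10^5 mm⁴
Rectangle, weak axis: I_min = h·b³/12 with h = 141 mm fixed  ⇒  b = (12I/h)^(1/3) = 37.4 mm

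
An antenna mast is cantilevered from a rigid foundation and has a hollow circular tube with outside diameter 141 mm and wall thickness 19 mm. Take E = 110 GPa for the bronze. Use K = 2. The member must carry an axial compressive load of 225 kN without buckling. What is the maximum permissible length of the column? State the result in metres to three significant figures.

Inner diameter d_i = 141 − 2×19 = 103.0 mm
I = π(d_o⁴ − d_i⁴)/64 = π(141⁴ − 103.0⁴)/64 = 1.388×10^7 mm⁴
I = 1.388×10^-5 m⁴
At the buckling limit P_cr = P = 2.250×10^5 N
From P_cr = π²EI/(K·L)²:  L = (1/K)·√(π²EI/P_cr) = (1/2)·√(π²×1.10×10^11×1.388×10^-5/2.250×10^5)
L = 4.09 m

L_max ≈ 4.09 m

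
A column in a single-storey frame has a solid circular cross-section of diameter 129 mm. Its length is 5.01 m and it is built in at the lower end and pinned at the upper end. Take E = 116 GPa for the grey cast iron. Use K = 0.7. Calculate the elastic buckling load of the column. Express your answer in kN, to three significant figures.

P_cr ≈ 1270 kN

I = πd⁴/64 = π×129⁴/64 = 1.359×10^7 mm⁴
I = 1.359×10^7 mm⁴ = 1.359×10^-5 m⁴
Effective length L_e = K·L = 0.7 × 5.01 = 3.507 m
P_cr = π²EI / L_e² = π² × 116×10⁹ × 1.359×10^-5 / 3.507² = 1.265×10^6 N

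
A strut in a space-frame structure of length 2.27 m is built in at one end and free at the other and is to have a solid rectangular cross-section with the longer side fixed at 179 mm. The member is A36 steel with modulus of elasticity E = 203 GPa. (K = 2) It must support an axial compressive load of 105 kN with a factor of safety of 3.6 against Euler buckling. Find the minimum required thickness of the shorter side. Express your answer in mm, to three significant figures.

Required P_cr = n·P = 3.6 × 105 = 378.0 kN
L_e = K·L = 2 × 2.27 = 4.540 m
Required I = P_cr·L_e²/(π²E) = 3.780×10^5 × 4.540² / (π² × 2.03×10^11) = 3.889×10^-6 m⁴
I_req = 3.889×10^6 mm⁴
Rectangle, weak axis: I_min = h·b³/12 with h = 179 mm fixed  ⇒  b = (12I/h)^(1/3) = 63.9 mm

b ≈ 63.9 mm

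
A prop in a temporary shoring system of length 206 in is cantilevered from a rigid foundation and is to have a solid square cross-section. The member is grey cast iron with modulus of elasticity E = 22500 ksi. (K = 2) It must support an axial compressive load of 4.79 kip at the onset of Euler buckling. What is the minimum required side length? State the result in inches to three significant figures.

a ≈ 2.57 in

L_e = K·L = 2 × 206 = 412.0 in
Required I = P_cr·L_e²/(π²E) = 4.790×10^3 × 412.0² / (π² × 2.25×10^7) = 3.661 in⁴
Solid square: I = a⁴/12  ⇒  a = (12I)^(1/4) = (12×3.661)^(1/4) = 2.57 in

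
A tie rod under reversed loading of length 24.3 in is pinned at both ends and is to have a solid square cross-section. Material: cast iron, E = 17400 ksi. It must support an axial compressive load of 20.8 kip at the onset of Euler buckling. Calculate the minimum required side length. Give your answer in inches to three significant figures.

L_e = K·L = 1 × 24.3 = 24.30 in
Required I = P_cr·L_e²/(π²E) = 2.080×10^4 × 24.30² / (π² × 1.74×10^7) = 7.152×10^-2 in⁴
Solid square: I = a⁴/12  ⇒  a = (12I)^(1/4) = (12×7.152×10^-2)^(1/4) = 0.963 in

a ≈ 0.963 in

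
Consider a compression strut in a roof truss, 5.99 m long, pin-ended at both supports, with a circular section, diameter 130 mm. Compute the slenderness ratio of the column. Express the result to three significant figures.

For a solid circle r = d/4 = 130/4 = 32.50 mm
L_e = K·L = 1 × 5.99 m = 5.990 m = 5990.0 mm
λ = L_e / r_min = 5990.0 / 32.50 = 184

λ ≈ 184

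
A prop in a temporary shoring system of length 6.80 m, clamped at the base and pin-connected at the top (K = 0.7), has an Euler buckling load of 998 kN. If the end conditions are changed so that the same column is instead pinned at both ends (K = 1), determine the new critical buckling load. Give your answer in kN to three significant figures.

P_cr ≈ 489 kN

P_cr ∝ 1/K², so P_cr,new = P_cr,old × (K_old/K_new)² = 998 × (0.7/1)²
= 998 × 0.4900 = 489 kN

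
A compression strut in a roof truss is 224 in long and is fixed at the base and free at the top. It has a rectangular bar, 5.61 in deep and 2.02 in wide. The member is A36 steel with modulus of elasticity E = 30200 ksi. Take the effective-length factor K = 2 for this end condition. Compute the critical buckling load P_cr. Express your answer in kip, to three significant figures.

Buckling occurs about the weak axis: I_min = h·b³/12 with b = 2.02 in (the shorter side).
I_min = 5.61×2.02³/12 = 3.853 in⁴
Effective length L_e = K·L = 2 × 224 = 448.0 in
P_cr = π²EI / L_e² = π² × 30200×10³ × 3.853 / 448.0² = 5.723×10^3 lb

P_cr ≈ 5.72 kip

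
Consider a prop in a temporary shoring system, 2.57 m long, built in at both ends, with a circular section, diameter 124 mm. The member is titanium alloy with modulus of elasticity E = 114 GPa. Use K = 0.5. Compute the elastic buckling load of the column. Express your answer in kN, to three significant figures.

P_cr ≈ 7910 kN

I = πd⁴/64 = π×124⁴/64 = 1.161×10^7 mm⁴
I = 1.161×10^7 mm⁴ = 1.161×10^-5 m⁴
Effective length L_e = K·L = 0.5 × 2.57 = 1.285 m
P_cr = π²EI / L_e² = π² × 114×10⁹ × 1.161×10^-5 / 1.285² = 7.908×10^6 N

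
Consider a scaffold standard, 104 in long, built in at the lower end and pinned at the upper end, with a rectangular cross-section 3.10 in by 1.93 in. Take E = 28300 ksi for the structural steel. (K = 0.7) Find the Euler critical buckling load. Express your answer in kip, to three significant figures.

Buckling occurs about the weak axis: I_min = h·b³/12 with b = 1.93 in (the shorter side).
I_min = 3.10×1.93³/12 = 1.857 in⁴
Effective length L_e = K·L = 0.7 × 104 = 72.80 in
P_cr = π²EI / L_e² = π² × 28300×10³ × 1.857 / 72.80² = 9.788×10^4 lb

P_cr ≈ 97.9 kip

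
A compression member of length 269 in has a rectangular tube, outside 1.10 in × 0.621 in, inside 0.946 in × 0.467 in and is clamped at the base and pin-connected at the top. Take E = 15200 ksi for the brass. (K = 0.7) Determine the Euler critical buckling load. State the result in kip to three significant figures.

Weak-axis I_min = (h_o·b_o³ − h_i·b_i³)/12 with b_o = 0.621, b_i = 0.4670 in (shorter outer/inner sides).
I_min = (1.10×0.621³ − 0.9460×0.4670³)/12 = 1.392×10^-2 in⁴
Effective length L_e = K·L = 0.7 × 269 = 188.3 in
P_cr = π²EI / L_e² = π² × 15200×10³ × 1.392×10^-2 / 188.3² = 58.91 lb

P_cr ≈ 0.0589 kip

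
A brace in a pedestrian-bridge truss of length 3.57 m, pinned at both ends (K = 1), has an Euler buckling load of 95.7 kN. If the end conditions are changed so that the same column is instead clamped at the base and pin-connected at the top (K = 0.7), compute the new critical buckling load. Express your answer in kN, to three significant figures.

P_cr ≈ 195 kN

P_cr ∝ 1/K², so P_cr,new = P_cr,old × (K_old/K_new)² = 95.7 × (1/0.7)²
= 95.7 × 2.041 = 195 kN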